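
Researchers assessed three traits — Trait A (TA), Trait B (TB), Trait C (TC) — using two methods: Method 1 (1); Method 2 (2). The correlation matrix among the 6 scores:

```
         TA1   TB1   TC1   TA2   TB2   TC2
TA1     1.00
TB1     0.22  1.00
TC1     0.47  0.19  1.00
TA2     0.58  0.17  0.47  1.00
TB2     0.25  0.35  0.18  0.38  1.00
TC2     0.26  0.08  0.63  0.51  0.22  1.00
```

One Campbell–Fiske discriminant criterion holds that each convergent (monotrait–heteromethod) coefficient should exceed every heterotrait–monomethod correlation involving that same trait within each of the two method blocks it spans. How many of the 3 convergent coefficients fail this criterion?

Checking each validity diagonal entry against its comparison values:
TA (methods 1·2): 0.58 vs {0.22, 0.38, 0.47, 0.51} → pass.
TB (methods 1·2): 0.35 vs {0.22, 0.38, 0.19, 0.22} → fail.
TC (methods 1·2): 0.63 vs {0.47, 0.51, 0.19, 0.22} → pass.
1 of 3 fail.

1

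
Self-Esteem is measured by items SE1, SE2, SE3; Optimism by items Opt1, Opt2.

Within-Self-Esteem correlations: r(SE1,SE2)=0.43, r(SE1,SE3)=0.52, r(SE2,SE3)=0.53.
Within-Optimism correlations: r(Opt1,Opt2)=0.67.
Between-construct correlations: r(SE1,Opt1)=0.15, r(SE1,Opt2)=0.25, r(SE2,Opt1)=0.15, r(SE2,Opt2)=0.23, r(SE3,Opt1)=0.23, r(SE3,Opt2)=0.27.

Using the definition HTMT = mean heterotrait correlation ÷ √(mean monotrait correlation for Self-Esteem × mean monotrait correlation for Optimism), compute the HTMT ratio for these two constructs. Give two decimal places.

Mean between = 1.28/6 = 0.2133.
Mean within-SE = 1.48/3 = 0.4933; mean within-Opt = 0.67/1 = 0.6700.
Geometric mean = √(0.4933 × 0.6700) = 0.5749.
HTMT = 0.2133 / 0.5749 = 0.37.

0.37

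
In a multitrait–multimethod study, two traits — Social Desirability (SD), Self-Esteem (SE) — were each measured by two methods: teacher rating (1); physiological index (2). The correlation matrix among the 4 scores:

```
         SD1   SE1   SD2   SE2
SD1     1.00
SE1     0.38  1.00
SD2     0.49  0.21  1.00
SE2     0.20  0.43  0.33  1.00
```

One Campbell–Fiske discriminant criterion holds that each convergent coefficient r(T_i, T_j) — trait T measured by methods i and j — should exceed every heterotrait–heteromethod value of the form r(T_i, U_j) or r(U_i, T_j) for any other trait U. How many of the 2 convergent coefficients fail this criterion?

Each convergent coefficient versus the relevant comparison correlations:
SD (methods 1·2): 0.49 vs {0.20, 0.21} → pass.
SE (methods 1·2): 0.43 vs {0.21, 0.20} → pass.
0 of 2 fail.

0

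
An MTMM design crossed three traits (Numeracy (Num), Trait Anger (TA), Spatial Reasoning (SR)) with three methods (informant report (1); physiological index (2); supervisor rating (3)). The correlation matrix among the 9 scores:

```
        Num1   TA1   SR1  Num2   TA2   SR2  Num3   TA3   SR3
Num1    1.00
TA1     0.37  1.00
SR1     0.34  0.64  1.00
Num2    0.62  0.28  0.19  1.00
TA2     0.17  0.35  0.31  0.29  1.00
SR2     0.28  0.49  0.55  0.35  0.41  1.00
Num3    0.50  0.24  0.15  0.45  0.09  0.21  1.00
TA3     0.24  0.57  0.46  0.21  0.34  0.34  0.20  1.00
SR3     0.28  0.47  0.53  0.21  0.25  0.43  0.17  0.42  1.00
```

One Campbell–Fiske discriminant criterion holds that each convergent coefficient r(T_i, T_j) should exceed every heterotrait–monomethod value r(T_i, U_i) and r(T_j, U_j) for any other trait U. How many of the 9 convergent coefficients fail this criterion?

5

Each convergent coefficient versus the relevant comparison correlations:
Num (methods 1·2): 0.62 vs {0.37, 0.29, 0.34, 0.35} → pass.
Num (methods 1·3): 0.50 vs {0.37, 0.20, 0.34, 0.17} → pass.
Num (methods 2·3): 0.45 vs {0.29, 0.20, 0.35, 0.17} → pass.
TA (methods 1·2): 0.35 vs {0.37, 0.29, 0.64, 0.41} → fail.
TA (methods 1·3): 0.57 vs {0.37, 0.20, 0.64, 0.42} → fail.
TA (methods 2·3): 0.34 vs {0.29, 0.20, 0.41, 0.42} → fail.
SR (methods 1·2): 0.55 vs {0.34, 0.35, 0.64, 0.41} → fail.
SR (methods 1·3): 0.53 vs {0.34, 0.17, 0.64, 0.42} → fail.
SR (methods 2·3): 0.43 vs {0.35, 0.17, 0.41, 0.42} → pass.
5 of 9 fail.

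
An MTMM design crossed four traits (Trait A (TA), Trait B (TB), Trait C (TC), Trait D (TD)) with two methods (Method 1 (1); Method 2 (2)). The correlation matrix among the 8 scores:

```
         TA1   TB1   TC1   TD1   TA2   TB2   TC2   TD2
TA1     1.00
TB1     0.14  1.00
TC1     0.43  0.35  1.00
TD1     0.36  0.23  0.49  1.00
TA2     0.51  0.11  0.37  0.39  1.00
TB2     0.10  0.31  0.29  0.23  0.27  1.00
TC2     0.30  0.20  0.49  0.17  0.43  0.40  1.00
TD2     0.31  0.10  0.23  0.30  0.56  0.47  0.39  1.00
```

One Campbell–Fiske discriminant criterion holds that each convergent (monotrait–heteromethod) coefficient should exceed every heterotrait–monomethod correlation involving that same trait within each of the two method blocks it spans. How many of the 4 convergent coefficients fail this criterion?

4

Each convergent coefficient versus the relevant comparison correlations:
TA (methods 1·2): 0.51 vs {0.14, 0.27, 0.43, 0.43, 0.36, 0.56} → fail.
TB (methods 1·2): 0.31 vs {0.14, 0.27, 0.35, 0.40, 0.23, 0.47} → fail.
TC (methods 1·2): 0.49 vs {0.43, 0.43, 0.35, 0.40, 0.49, 0.39} → fail.
TD (methods 1·2): 0.30 vs {0.36, 0.56, 0.23, 0.47, 0.49, 0.39} → fail.
4 of 4 fail.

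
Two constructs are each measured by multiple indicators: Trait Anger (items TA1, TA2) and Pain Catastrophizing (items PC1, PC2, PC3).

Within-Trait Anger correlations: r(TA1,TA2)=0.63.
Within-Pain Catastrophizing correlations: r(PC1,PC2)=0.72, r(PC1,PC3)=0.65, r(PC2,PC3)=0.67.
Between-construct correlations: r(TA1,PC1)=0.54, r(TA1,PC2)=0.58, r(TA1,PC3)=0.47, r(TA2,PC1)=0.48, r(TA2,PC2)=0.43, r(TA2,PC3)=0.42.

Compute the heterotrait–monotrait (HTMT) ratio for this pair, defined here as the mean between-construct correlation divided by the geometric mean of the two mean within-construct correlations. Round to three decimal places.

0.744

Mean between = 2.92/6 = 0.4867.
Mean within-TA = 0.63/1 = 0.6300; mean within-PC = 2.04/3 = 0.6800.
Geometric mean = √(0.6300 × 0.6800) = 0.6545.
HTMT = 0.4867 / 0.6545 = 0.744.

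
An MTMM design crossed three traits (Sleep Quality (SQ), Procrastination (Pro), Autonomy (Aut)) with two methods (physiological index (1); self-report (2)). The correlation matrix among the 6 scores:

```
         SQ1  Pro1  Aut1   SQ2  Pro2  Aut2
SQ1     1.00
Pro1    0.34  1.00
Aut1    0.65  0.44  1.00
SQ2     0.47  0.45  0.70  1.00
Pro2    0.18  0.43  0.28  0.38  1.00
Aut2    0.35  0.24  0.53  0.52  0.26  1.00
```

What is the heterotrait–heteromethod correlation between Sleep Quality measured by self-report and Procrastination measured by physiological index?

0.45

Different traits and methods: r(SQ2, Pro1) = 0.45.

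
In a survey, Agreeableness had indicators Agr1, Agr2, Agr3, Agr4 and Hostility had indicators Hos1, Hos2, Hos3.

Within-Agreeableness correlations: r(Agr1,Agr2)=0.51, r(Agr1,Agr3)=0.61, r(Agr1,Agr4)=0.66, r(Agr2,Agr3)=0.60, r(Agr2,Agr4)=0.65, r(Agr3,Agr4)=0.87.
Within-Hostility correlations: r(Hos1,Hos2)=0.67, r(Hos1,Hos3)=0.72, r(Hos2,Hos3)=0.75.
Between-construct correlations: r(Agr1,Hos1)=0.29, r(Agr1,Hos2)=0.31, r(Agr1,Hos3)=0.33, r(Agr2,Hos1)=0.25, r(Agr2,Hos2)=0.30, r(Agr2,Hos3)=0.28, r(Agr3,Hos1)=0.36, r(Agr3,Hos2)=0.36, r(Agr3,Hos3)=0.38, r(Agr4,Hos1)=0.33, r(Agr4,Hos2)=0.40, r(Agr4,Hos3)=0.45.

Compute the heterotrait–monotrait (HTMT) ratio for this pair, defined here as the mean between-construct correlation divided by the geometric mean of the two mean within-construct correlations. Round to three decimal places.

0.494

Between-construct mean = 4.04/12 = 0.3367.
Mean within-Agr = 3.90/6 = 0.6500; mean within-Hos = 2.14/3 = 0.7133.
Geometric mean = √(0.6500 × 0.7133) = 0.6809.
HTMT = 0.3367 / 0.6809 = 0.494.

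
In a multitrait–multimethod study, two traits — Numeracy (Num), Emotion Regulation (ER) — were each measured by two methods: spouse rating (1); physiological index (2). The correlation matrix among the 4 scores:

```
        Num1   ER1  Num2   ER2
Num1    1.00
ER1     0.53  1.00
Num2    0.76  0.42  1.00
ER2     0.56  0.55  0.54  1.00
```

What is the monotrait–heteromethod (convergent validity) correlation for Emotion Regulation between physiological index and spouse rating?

0.55

Same trait (ER), different methods: r(ER2, ER1) = 0.55.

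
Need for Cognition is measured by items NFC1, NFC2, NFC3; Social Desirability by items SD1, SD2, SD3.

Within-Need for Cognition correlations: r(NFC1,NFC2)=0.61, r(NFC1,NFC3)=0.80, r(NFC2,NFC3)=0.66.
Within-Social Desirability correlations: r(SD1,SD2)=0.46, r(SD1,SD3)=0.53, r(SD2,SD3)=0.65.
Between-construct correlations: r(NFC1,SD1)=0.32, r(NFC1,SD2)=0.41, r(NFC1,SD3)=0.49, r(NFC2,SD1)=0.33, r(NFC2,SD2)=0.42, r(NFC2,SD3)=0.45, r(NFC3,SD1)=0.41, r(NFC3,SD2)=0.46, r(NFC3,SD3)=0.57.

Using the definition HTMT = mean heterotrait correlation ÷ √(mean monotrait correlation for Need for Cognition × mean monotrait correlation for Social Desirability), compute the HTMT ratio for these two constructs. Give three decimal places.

0.698

Mean between = 3.86/9 = 0.4289.
Mean within-NFC = 2.07/3 = 0.6900; mean within-SD = 1.64/3 = 0.5467.
Geometric mean = √(0.6900 × 0.5467) = 0.6142.
HTMT = 0.4289 / 0.6142 = 0.698.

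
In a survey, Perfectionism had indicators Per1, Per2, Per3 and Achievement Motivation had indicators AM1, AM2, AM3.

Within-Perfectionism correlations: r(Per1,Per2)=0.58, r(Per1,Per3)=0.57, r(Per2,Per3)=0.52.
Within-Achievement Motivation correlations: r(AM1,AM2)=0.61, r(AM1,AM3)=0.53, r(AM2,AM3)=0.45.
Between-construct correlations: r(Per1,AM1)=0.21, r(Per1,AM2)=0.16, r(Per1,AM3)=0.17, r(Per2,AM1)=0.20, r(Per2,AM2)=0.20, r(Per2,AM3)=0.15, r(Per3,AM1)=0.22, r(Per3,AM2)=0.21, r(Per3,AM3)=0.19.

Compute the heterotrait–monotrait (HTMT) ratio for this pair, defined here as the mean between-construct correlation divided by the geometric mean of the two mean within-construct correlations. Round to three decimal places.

Mean heterotrait r = 1.71/9 = 0.1900.
Mean within-Per = 1.67/3 = 0.5567; mean within-AM = 1.59/3 = 0.5300.
Geometric mean = √(0.5567 × 0.5300) = 0.5432.
HTMT = 0.1900 / 0.5432 = 0.350.

0.350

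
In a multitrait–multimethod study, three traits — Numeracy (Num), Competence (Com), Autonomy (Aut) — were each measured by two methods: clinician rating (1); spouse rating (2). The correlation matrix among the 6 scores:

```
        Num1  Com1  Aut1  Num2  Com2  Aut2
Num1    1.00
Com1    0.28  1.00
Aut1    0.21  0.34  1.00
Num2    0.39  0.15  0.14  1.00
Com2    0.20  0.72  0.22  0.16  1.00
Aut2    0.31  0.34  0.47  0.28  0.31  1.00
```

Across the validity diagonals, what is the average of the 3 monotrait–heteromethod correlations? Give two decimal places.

0.53

Convergent values: 0.39, 0.72, 0.47; mean = 1.58/3 = 0.53.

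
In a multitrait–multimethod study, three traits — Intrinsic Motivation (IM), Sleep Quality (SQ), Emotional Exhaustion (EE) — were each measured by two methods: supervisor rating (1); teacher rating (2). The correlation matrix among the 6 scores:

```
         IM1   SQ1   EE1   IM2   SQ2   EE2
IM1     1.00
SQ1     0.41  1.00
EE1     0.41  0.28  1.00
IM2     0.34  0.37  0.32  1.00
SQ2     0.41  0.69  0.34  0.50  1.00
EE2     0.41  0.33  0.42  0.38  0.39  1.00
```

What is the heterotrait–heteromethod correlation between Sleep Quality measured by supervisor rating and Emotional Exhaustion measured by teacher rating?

Different traits and methods: r(SQ1, EE2) = 0.33.

0.33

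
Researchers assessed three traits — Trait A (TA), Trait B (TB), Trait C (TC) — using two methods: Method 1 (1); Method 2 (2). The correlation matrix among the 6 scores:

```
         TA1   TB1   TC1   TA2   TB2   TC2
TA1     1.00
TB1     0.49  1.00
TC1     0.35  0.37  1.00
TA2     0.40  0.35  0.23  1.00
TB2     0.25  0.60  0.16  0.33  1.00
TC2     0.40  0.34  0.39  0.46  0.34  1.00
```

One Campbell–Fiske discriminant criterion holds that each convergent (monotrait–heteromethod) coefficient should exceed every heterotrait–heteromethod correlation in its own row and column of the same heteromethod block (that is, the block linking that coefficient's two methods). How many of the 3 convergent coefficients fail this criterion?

Checking each validity diagonal entry against its comparison values:
TA (methods 1·2): 0.40 vs {0.25, 0.35, 0.40, 0.23} → fail.
TB (methods 1·2): 0.60 vs {0.35, 0.25, 0.34, 0.16} → pass.
TC (methods 1·2): 0.39 vs {0.23, 0.40, 0.16, 0.34} → fail.
2 of 3 fail.

2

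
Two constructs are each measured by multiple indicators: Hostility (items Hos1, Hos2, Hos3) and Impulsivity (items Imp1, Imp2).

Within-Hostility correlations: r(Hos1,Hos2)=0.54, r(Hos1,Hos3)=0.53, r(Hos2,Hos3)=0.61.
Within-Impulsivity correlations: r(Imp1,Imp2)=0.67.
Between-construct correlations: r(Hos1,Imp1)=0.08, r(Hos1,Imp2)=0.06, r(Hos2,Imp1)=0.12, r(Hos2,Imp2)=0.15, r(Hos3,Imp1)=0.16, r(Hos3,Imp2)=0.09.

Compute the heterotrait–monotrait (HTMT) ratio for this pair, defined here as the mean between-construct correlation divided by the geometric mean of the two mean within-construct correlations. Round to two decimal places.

Mean heterotrait r = 0.66/6 = 0.1100.
Mean within-Hos = 1.68/3 = 0.5600; mean within-Imp = 0.67/1 = 0.6700.
Geometric mean = √(0.5600 × 0.6700) = 0.6125.
HTMT = 0.1100 / 0.6125 = 0.18.

0.18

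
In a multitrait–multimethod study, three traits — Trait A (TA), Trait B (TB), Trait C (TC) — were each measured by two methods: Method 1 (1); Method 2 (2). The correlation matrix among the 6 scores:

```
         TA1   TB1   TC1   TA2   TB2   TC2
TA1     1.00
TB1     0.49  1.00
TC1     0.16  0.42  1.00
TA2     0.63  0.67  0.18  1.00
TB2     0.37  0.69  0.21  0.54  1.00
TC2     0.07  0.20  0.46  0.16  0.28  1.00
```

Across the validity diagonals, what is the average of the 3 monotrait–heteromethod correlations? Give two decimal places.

Convergent values: 0.63, 0.69, 0.46; mean = 1.78/3 = 0.59.

0.59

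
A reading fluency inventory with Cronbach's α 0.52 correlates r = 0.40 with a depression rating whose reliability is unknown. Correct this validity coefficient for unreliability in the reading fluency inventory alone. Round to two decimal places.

0.55

Single correction: r_c = r_obs / √r_xx = 0.40 / √0.52 = 0.40 / 0.7211 ≈ 0.55.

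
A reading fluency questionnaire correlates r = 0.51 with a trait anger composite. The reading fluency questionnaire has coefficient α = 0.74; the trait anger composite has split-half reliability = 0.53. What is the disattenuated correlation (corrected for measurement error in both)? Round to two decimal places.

0.81

r_true = r_obs / √(r_xx · r_yy) = 0.51 / √(0.74 × 0.53) = 0.51 / √0.3922 = 0.51 / 0.6263 ≈ 0.81.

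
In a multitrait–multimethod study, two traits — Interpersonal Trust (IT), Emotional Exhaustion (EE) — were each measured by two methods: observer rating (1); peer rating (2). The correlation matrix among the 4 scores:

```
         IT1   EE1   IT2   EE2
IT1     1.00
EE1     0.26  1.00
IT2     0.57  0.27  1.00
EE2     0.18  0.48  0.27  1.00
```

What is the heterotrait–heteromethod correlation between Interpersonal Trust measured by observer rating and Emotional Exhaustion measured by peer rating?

Different traits and methods: r(IT1, EE2) = 0.18.

0.18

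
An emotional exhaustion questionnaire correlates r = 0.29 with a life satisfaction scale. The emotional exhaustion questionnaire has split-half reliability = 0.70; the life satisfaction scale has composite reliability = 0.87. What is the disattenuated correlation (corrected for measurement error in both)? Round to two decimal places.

0.37

r_true = r_obs / √(r_xx · r_yy) = 0.29 / √(0.70 × 0.87) = 0.29 / √0.6090 = 0.29 / 0.7804 ≈ 0.37.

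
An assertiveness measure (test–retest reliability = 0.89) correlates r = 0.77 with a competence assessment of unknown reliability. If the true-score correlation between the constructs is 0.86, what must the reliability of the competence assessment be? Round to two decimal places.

r_true = r_obs / √(r_xx · r_yy) ⇒ 0.86 = 0.77 / √(0.89 · r_yy).
√(0.89 · r_yy) = 0.77 / 0.86 = 0.8953; 0.89 · r_yy = 0.8016; r_yy = 0.8016 / 0.89 ≈ 0.90.

0.90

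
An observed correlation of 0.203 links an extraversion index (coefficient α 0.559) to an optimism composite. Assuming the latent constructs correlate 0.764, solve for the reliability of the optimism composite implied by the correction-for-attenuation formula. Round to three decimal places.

r_true = r_obs / √(r_xx · r_yy) ⇒ 0.764 = 0.203 / √(0.559 · r_yy).
√(0.559 · r_yy) = 0.203 / 0.764 = 0.2657; 0.559 · r_yy = 0.0706; r_yy = 0.0706 / 0.559 ≈ 0.126.

0.126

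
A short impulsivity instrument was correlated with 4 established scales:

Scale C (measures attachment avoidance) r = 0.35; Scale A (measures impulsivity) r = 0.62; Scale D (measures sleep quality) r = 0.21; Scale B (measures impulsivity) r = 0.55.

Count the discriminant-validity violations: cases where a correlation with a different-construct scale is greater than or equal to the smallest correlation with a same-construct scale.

0

Convergent (same construct = impulsivity): Scale A, Scale B.
Smallest convergent = 0.55. Discriminant values: 0.35, 0.21; count ≥ 0.55 → 0.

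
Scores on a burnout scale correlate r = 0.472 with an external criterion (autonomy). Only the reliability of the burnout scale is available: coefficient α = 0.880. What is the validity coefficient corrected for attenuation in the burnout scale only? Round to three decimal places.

Single correction: r_c = r_obs / √r_xx = 0.472 / √0.880 = 0.472 / 0.9381 ≈ 0.503.

0.503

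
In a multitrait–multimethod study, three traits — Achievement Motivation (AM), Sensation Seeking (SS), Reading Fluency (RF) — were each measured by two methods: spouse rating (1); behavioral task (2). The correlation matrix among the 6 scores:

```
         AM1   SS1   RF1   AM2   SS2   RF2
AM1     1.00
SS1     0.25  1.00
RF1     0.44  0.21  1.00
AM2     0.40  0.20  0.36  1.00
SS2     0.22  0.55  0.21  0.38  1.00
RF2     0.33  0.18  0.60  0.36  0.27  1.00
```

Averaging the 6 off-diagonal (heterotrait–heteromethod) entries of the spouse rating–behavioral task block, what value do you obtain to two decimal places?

HTHM values (method 1 × method 2): 0.22, 0.33, 0.20, 0.18, 0.36, 0.21; mean = 1.50/6 = 0.25.

0.25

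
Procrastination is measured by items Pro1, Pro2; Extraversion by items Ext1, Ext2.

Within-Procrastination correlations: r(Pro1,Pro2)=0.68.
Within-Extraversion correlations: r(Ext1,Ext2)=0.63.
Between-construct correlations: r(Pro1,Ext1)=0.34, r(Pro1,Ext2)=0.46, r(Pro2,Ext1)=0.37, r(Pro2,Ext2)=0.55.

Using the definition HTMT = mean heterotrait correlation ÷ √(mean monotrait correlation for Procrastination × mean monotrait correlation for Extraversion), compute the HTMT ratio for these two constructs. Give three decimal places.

Between-construct mean = 1.72/4 = 0.4300.
Mean within-Pro = 0.68/1 = 0.6800; mean within-Ext = 0.63/1 = 0.6300.
Geometric mean = √(0.6800 × 0.6300) = 0.6545.
HTMT = 0.4300 / 0.6545 = 0.657.

0.657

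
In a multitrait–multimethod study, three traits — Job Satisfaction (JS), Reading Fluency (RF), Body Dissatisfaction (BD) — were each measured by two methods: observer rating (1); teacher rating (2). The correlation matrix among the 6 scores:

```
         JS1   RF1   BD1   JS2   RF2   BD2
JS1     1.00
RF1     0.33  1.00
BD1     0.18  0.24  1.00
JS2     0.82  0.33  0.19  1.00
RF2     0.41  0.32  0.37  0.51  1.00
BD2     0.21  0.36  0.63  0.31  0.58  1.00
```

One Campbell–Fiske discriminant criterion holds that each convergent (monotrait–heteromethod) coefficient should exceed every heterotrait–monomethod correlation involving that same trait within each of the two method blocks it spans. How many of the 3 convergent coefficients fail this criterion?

1

Convergent coefficients and their comparison sets:
JS (methods 1·2): 0.82 vs {0.33, 0.51, 0.18, 0.31} → pass.
RF (methods 1·2): 0.32 vs {0.33, 0.51, 0.24, 0.58} → fail.
BD (methods 1·2): 0.63 vs {0.18, 0.31, 0.24, 0.58} → pass.
1 of 3 fail.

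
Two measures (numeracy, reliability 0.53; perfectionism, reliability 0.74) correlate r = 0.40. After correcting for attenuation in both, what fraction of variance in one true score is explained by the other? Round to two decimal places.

0.41

Disattenuated r = 0.40 / √(0.53 × 0.74) = 0.40 / 0.6263 = 0.6387.
Shared true-score variance = 0.6387² = 0.4079 ≈ 0.41.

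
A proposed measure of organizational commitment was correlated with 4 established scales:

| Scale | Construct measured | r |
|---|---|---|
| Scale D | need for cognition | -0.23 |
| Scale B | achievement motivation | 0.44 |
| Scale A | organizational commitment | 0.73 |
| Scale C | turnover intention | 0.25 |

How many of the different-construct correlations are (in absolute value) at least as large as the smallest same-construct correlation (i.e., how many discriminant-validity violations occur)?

0

Convergent (same construct = organizational commitment): Scale A.
Smallest convergent = 0.73. Discriminant |r|: 0.23, 0.44, 0.25; count ≥ 0.73 → 0.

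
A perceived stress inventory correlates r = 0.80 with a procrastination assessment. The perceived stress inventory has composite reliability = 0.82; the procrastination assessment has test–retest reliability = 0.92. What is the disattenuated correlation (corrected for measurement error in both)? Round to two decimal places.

r_true = r_obs / √(r_xx · r_yy) = 0.80 / √(0.82 × 0.92) = 0.80 / √0.7544 = 0.80 / 0.8686 ≈ 0.92.

0.92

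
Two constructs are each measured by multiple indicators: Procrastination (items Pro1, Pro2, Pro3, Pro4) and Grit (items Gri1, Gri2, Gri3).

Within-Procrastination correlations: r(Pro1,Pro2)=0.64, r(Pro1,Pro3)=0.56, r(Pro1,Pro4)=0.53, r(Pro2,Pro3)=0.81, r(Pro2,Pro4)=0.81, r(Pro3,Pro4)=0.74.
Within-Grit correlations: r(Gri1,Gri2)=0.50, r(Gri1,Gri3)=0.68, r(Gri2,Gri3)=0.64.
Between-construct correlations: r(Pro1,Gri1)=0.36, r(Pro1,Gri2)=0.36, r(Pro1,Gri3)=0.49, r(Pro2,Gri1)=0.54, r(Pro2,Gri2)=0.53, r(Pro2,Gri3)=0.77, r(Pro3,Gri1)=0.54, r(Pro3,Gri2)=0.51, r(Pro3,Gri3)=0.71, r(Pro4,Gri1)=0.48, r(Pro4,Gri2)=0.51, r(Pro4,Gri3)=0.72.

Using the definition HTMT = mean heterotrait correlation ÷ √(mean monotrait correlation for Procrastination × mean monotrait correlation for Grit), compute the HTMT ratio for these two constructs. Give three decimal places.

Mean heterotrait r = 6.52/12 = 0.5433.
Mean within-Pro = 4.09/6 = 0.6817; mean within-Gri = 1.82/3 = 0.6067.
Geometric mean = √(0.6817 × 0.6067) = 0.6431.
HTMT = 0.5433 / 0.6431 = 0.845.

0.845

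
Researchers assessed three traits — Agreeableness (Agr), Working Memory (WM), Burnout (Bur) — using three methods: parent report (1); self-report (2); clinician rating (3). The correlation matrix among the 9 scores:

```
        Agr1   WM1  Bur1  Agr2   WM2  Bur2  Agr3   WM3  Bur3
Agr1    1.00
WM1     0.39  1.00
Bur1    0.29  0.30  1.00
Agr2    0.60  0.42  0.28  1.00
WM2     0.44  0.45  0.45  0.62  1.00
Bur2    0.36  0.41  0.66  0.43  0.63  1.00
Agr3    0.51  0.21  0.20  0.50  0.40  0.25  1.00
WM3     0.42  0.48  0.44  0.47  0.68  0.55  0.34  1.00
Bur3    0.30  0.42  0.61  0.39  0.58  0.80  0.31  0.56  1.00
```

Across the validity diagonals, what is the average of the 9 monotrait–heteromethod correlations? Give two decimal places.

Convergent values: 0.60, 0.51, 0.50, 0.45, 0.48, 0.68, 0.66, 0.61, 0.80; mean = 5.29/9 = 0.59.

0.59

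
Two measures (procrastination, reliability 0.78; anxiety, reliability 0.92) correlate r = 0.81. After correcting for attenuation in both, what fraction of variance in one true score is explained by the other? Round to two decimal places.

0.91

Disattenuated r = 0.81 / √(0.78 × 0.92) = 0.81 / 0.8471 = 0.9562.
Shared true-score variance = 0.9562² = 0.9143 ≈ 0.91.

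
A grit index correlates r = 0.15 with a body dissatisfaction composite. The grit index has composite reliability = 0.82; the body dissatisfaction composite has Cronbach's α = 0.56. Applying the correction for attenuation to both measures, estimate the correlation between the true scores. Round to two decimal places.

0.22

r_true = r_obs / √(r_xx · r_yy) = 0.15 / √(0.82 × 0.56) = 0.15 / √0.4592 = 0.15 / 0.6776 ≈ 0.22.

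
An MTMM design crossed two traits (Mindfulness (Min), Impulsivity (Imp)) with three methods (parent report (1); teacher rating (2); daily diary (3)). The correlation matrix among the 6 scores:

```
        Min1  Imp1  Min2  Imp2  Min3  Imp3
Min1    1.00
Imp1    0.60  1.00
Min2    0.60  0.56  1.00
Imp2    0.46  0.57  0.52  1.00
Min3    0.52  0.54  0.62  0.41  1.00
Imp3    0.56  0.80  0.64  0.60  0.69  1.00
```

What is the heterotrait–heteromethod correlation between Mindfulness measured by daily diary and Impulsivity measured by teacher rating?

0.41

Different traits and methods: r(Min3, Imp2) = 0.41.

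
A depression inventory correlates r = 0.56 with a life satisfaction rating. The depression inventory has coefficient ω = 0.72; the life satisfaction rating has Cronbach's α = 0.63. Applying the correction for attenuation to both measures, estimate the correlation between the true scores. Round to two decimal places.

0.83

r_true = r_obs / √(r_xx · r_yy) = 0.56 / √(0.72 × 0.63) = 0.56 / √0.4536 = 0.56 / 0.6735 ≈ 0.83.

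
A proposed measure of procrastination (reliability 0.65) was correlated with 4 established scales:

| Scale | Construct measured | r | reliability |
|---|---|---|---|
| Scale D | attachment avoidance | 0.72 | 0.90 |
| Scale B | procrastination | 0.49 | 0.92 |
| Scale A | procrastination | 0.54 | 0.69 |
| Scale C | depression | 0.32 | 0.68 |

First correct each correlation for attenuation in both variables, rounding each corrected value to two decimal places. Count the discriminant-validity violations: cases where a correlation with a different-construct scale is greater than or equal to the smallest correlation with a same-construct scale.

Disattenuated r (r / √(r_scale · r_new)):
  Scale D (disc): 0.72 / √(0.90·0.65) = 0.94
  Scale B (conv): 0.49 / √(0.92·0.65) = 0.63
  Scale A (conv): 0.54 / √(0.69·0.65) = 0.81
  Scale C (disc): 0.32 / √(0.68·0.65) = 0.48
Smallest convergent = 0.63. Discriminant values: 0.94, 0.48; count ≥ 0.63 → 1.

1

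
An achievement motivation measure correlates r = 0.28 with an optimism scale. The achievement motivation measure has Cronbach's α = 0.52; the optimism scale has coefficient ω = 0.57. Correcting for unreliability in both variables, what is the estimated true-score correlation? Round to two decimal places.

0.51

r_true = r_obs / √(r_xx · r_yy) = 0.28 / √(0.52 × 0.57) = 0.28 / √0.2964 = 0.28 / 0.5444 ≈ 0.51.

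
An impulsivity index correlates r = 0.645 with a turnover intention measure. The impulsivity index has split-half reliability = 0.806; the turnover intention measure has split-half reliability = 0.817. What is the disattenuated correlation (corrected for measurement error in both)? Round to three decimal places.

r_true = r_obs / √(r_xx · r_yy) = 0.645 / √(0.806 × 0.817) = 0.645 / √0.658502 = 0.645 / 0.8115 ≈ 0.795.

0.795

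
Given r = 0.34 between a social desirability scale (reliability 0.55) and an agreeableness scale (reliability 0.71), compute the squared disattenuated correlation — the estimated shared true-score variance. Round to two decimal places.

Disattenuated r = 0.34 / √(0.55 × 0.71) = 0.34 / 0.6249 = 0.5441.
Shared true-score variance = 0.5441² = 0.2960 ≈ 0.30.

0.30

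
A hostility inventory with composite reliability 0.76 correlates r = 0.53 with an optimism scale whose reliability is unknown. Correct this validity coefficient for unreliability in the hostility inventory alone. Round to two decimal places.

Single correction: r_c = r_obs / √r_xx = 0.53 / √0.76 = 0.53 / 0.8718 ≈ 0.61.

0.61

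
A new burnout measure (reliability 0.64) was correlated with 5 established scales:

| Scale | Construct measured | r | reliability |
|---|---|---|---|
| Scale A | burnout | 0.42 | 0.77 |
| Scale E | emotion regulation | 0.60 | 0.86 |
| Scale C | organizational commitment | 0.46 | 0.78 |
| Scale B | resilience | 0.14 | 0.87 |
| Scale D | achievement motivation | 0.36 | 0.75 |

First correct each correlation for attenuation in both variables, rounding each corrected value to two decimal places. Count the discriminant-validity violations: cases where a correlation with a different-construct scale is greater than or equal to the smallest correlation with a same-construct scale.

Disattenuated r (r / √(r_scale · r_new)):
  Scale A (conv): 0.42 / √(0.77·0.64) = 0.60
  Scale E (disc): 0.60 / √(0.86·0.64) = 0.81
  Scale C (disc): 0.46 / √(0.78·0.64) = 0.65
  Scale B (disc): 0.14 / √(0.87·0.64) = 0.19
  Scale D (disc): 0.36 / √(0.75·0.64) = 0.52
Smallest convergent = 0.60. Discriminant values: 0.81, 0.65, 0.19, 0.52; count ≥ 0.60 → 2.

2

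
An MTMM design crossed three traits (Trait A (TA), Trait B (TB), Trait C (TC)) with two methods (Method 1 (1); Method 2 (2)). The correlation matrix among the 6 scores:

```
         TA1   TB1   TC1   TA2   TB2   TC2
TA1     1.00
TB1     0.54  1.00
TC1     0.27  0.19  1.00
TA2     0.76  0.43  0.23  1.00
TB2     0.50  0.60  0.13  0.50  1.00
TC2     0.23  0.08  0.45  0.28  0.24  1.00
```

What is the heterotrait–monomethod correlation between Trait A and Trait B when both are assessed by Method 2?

0.50

Different traits, same method: r(TA2, TB2) = 0.50.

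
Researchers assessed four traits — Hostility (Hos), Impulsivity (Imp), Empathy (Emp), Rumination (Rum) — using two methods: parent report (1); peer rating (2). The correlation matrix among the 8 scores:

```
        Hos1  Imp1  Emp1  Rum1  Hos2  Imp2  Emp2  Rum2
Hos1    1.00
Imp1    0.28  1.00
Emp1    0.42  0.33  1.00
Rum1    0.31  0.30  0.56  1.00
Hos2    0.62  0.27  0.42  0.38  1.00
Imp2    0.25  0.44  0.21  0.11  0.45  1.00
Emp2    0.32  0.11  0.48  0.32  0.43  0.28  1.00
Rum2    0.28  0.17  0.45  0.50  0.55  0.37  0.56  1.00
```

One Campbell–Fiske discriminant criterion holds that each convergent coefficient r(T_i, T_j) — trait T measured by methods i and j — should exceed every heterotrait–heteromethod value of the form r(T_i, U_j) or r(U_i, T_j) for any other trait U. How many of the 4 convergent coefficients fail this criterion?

Checking each validity diagonal entry against its comparison values:
Hos (methods 1·2): 0.62 vs {0.25, 0.27, 0.32, 0.42, 0.28, 0.38} → pass.
Imp (methods 1·2): 0.44 vs {0.27, 0.25, 0.11, 0.21, 0.17, 0.11} → pass.
Emp (methods 1·2): 0.48 vs {0.42, 0.32, 0.21, 0.11, 0.45, 0.32} → pass.
Rum (methods 1·2): 0.50 vs {0.38, 0.28, 0.11, 0.17, 0.32, 0.45} → pass.
0 of 4 fail.

0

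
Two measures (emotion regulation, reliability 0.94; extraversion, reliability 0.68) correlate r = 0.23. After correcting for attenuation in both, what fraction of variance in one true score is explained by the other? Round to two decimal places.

0.08

Disattenuated r = 0.23 / √(0.94 × 0.68) = 0.23 / 0.7995 = 0.2877.
Shared true-score variance = 0.2877² = 0.0828 ≈ 0.08.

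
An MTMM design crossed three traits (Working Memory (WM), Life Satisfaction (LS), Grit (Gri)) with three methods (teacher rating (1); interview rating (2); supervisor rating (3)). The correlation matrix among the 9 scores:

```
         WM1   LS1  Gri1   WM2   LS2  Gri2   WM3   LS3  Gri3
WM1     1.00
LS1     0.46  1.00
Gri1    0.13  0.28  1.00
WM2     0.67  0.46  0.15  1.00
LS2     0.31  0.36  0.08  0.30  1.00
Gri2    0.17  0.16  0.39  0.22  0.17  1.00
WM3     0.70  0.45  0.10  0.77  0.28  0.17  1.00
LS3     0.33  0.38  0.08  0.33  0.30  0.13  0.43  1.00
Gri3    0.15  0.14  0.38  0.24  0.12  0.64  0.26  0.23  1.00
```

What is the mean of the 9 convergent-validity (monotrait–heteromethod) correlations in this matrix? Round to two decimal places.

0.51

Convergent values: 0.67, 0.70, 0.77, 0.36, 0.38, 0.30, 0.39, 0.38, 0.64; mean = 4.59/9 = 0.51.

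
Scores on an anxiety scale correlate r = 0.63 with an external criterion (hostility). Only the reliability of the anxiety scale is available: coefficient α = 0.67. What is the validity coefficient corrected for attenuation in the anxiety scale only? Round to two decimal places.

Single correction: r_c = r_obs / √r_xx = 0.63 / √0.67 = 0.63 / 0.8185 ≈ 0.77.

0.77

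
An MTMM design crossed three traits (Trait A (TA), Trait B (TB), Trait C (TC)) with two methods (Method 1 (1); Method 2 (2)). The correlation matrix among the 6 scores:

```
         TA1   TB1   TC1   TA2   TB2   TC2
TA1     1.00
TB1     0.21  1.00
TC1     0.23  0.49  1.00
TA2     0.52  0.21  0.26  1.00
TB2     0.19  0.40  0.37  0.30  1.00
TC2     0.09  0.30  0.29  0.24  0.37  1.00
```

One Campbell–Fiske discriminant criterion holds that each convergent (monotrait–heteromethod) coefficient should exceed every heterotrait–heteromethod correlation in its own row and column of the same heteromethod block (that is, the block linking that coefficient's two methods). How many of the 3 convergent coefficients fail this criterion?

Each convergent coefficient versus the relevant comparison correlations:
TA (methods 1·2): 0.52 vs {0.19, 0.21, 0.09, 0.26} → pass.
TB (methods 1·2): 0.40 vs {0.21, 0.19, 0.30, 0.37} → pass.
TC (methods 1·2): 0.29 vs {0.26, 0.09, 0.37, 0.30} → fail.
1 of 3 fail.

1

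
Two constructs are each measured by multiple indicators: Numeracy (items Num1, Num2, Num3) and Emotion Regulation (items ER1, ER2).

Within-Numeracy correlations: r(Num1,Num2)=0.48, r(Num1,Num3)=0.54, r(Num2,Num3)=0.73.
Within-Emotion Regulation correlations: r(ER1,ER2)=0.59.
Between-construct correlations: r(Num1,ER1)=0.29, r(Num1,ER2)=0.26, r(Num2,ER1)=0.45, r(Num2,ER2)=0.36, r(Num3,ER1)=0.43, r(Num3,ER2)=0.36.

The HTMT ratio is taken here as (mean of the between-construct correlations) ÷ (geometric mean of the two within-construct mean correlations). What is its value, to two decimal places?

0.61

Mean heterotrait r = 2.15/6 = 0.3583.
Mean within-Num = 1.75/3 = 0.5833; mean within-ER = 0.59/1 = 0.5900.
Geometric mean = √(0.5833 × 0.5900) = 0.5866.
HTMT = 0.3583 / 0.5866 = 0.61.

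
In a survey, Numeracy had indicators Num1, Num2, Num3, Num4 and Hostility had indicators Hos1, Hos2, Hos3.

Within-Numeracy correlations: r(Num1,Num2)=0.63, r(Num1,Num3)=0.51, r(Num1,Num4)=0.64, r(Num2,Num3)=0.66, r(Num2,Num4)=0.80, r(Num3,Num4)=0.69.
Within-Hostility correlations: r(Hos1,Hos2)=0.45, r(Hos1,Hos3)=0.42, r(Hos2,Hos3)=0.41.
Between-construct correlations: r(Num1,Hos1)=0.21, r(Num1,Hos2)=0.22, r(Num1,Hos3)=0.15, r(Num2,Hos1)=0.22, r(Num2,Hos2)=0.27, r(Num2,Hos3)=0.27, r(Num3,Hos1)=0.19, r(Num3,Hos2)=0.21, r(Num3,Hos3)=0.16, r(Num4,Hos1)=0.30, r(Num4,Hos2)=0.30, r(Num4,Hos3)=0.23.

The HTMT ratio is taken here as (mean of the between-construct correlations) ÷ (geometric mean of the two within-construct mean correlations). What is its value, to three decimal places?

0.430

Mean heterotrait r = 2.73/12 = 0.2275.
Mean within-Num = 3.93/6 = 0.6550; mean within-Hos = 1.28/3 = 0.4267.
Geometric mean = √(0.6550 × 0.4267) = 0.5287.
HTMT = 0.2275 / 0.5287 = 0.430.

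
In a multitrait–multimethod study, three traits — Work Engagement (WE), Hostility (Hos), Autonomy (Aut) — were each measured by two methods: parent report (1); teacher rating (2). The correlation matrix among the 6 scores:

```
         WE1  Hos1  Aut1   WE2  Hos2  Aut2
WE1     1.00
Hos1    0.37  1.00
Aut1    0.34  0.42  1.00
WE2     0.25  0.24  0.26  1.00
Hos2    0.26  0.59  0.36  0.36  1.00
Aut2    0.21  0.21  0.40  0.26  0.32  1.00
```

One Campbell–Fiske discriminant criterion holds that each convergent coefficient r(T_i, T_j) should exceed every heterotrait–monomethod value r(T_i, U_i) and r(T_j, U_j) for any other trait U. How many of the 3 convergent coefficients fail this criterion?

2

Checking each validity diagonal entry against its comparison values:
WE (methods 1·2): 0.25 vs {0.37, 0.36, 0.34, 0.26} → fail.
Hos (methods 1·2): 0.59 vs {0.37, 0.36, 0.42, 0.32} → pass.
Aut (methods 1·2): 0.40 vs {0.34, 0.26, 0.42, 0.32} → fail.
2 of 3 fail.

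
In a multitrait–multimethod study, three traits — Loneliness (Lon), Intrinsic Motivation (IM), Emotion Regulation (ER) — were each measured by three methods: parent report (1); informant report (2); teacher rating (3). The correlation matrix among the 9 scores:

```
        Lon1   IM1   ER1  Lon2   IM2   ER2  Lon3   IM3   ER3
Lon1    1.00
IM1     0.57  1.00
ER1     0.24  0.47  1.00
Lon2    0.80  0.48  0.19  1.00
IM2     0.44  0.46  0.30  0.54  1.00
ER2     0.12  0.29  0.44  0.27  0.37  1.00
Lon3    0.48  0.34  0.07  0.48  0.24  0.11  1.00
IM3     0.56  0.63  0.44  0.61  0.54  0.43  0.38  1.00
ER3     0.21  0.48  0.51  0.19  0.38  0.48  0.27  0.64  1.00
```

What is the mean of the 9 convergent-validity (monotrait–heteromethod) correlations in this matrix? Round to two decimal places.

Convergent values: 0.80, 0.48, 0.48, 0.46, 0.63, 0.54, 0.44, 0.51, 0.48; mean = 4.82/9 = 0.54.

0.54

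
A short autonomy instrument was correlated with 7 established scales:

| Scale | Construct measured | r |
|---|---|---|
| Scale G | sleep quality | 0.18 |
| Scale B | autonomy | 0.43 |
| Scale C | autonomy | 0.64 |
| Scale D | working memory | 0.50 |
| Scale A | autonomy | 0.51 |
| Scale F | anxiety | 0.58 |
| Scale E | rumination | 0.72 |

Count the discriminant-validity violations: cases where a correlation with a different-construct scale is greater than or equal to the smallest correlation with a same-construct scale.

Convergent (same construct = autonomy): Scale B, Scale C, Scale A.
Smallest convergent = 0.43. Discriminant values: 0.18, 0.50, 0.58, 0.72; count ≥ 0.43 → 3.

3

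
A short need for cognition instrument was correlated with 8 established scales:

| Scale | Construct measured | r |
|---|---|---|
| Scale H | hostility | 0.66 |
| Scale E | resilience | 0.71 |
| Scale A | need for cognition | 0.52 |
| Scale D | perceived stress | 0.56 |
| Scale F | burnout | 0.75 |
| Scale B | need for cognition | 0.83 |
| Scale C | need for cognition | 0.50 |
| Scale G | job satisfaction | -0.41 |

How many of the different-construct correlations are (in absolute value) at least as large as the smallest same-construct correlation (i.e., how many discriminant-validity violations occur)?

4

Convergent (same construct = need for cognition): Scale A, Scale B, Scale C.
Smallest convergent = 0.50. Discriminant |r|: 0.66, 0.71, 0.56, 0.75, 0.41; count ≥ 0.50 → 4.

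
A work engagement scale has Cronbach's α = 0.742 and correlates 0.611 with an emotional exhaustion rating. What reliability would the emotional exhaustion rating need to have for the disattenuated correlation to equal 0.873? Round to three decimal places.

r_true = r_obs / √(r_xx · r_yy) ⇒ 0.873 = 0.611 / √(0.742 · r_yy).
√(0.742 · r_yy) = 0.611 / 0.873 = 0.6999; 0.742 · r_yy = 0.4899; r_yy = 0.4899 / 0.742 ≈ 0.660.

0.660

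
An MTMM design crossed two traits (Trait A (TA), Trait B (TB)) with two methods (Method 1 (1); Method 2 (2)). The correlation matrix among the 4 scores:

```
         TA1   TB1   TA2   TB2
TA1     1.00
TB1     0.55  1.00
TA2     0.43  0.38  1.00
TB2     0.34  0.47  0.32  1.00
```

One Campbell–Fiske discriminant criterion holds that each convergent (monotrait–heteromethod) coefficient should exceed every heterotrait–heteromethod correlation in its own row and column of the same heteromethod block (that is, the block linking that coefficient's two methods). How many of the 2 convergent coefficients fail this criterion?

Checking each validity diagonal entry against its comparison values:
TA (methods 1·2): 0.43 vs {0.34, 0.38} → pass.
TB (methods 1·2): 0.47 vs {0.38, 0.34} → pass.
0 of 2 fail.

0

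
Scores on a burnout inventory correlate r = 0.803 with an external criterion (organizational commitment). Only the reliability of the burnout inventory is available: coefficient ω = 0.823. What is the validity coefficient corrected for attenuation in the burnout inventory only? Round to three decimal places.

0.885

Single correction: r_c = r_obs / √r_xx = 0.803 / √0.823 = 0.803 / 0.9072 ≈ 0.885.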